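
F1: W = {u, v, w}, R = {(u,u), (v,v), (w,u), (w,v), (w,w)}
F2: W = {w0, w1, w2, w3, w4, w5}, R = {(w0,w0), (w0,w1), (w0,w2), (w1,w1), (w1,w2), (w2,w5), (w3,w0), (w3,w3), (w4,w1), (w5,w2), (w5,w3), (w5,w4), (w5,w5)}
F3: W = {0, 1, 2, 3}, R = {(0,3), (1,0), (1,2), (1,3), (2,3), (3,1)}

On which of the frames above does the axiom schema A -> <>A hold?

The schema corresponds to reflexivity: forall x Rxx.
F1: condition met.
F2: fails — world w2 does not see itself.
F3: fails — world 0 does not see itself.
Valid on: F1.

F1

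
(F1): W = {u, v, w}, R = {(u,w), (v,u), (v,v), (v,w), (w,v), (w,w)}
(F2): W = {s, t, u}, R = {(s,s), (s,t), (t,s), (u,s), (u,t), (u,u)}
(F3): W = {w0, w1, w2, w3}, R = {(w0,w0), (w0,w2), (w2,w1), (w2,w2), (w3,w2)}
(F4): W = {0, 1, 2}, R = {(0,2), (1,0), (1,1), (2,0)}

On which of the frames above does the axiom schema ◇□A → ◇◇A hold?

This is the axiom for a generalized confluence (Geach) condition; its first-order frame correspondent is ∀x ∀y (xRy → ∃w (yRw ∧ xR²w)).
(F1): condition met.
(F2): condition met.
(F3): fails — w2Rw1 but no w with w1Rw and w2R²w.
(F4): condition met.
Valid on: (F1), (F2), (F4).

(F1), (F2), (F4)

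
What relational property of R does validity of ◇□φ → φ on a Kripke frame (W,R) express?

symmetry

Replacing φ by ¬φ and contraposing gives the equivalent schema φ → □◇φ.
Suppose φ→□◇φ is valid. Take Rxy and set V(φ)={x}. Then φ at x, so □◇φ at x, so ◇φ at y, so some z with Ryz has φ; z=x, i.e. Ryx.
Conversely, on a frame with symmetry the schema holds at every world under every valuation.
So the correspondent is symmetry.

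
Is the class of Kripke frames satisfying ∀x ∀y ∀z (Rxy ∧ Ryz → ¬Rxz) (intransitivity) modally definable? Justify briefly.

Any modally definable frame class is closed under surjective bounded morphisms.
The 7-cycle (worlds s,t,u,v,w,x,y with s→t→u→v→w→x→y→s) is intransitive. Mapping every world to a single reflexive point • is a surjective bounded morphism; the reflexive point is not intransitive (R••∧R•• but R••).
So the class is not modally definable.

Not modally definable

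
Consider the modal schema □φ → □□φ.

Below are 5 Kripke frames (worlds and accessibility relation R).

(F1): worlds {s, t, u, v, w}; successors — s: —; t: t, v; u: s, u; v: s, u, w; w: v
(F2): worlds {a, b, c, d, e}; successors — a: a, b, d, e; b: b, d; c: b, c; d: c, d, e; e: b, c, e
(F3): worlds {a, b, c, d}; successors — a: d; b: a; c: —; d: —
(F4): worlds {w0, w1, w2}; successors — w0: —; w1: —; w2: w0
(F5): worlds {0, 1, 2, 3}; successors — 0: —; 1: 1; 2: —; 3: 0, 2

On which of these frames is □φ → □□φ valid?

Frame correspondent (Sahlqvist): ∀x ∀y ∀z (Rxy ∧ Ryz → Rxz) — i.e. transitivity.
(F1): fails — Rtv and Rvw but not Rtw.
(F2): fails — Reb and Rbd but not Red.
(F3): fails — Rba and Rad but not Rbd.
(F4): ✓.
(F5): ✓.

(F4), (F5)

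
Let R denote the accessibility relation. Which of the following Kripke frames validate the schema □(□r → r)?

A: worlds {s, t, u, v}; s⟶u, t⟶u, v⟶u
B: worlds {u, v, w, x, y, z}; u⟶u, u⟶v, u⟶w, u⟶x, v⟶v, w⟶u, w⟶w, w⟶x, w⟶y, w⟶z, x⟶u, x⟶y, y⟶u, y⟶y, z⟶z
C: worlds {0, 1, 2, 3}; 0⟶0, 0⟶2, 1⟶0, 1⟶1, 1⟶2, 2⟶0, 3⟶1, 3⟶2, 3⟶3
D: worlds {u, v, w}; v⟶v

The schema corresponds to shift-reflexivity: ∀x ∀y (Rxy → Ryy).
A: fails — Rsu but not Ruu.
B: fails — Rwx but not Rxx.
C: fails — R32 but not R22.
D: condition met.
Valid on: D.

D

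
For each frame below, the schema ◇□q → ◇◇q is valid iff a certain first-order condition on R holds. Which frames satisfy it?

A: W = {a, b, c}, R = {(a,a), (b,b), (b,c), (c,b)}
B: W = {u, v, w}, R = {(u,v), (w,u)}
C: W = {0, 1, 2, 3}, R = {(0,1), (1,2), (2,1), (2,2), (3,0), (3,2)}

This is the axiom for a generalized confluence (Geach) condition; its first-order frame correspondent is ∀x ∀y (xRy → ∃w (yRw ∧ xR²w)).
A: satisfies the condition.
B: fails — uRv but no t with vRt and uR²t.
C: satisfies the condition.
Valid on: A, C.

A, C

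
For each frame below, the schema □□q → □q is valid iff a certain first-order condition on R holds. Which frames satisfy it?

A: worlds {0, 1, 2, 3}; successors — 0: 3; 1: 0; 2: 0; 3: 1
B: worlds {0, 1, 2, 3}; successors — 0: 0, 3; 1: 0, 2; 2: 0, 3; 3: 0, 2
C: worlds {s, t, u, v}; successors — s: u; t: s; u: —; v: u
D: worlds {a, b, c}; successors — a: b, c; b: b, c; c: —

D

The schema corresponds to density: ∀x ∀y (Rxy → ∃z (Rxz ∧ Rzy)).
A: fails — R10 but no z with R1z and Rz0.
B: fails — R32 but no z with R3z and Rz2.
C: fails — Rsu but no z with Rsz and Rzu.
D: holds.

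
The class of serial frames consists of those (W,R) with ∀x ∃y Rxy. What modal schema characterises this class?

The condition is seriality. The D schema □q → ◇q defines it.

□q → ◇q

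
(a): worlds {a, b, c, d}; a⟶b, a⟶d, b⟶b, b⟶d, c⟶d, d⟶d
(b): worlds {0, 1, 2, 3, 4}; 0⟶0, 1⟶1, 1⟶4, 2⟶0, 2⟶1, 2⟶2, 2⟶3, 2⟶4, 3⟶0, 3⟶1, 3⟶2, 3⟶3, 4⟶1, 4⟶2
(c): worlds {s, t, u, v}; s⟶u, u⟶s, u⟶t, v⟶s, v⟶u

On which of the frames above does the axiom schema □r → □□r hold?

The schema corresponds to transitivity: ∀x ∀y ∀z (Rxy ∧ Ryz → Rxz).
(a): holds.
(b): fails — R32 and R24 but not R34.
(c): fails — Rus and Rsu but not Ruu.

(a)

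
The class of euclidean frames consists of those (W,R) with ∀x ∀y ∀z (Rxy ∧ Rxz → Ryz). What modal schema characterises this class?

◇ψ → □◇ψ

A defining formula is ◇ψ → □◇ψ (the 5 axiom).
Suppose ◇ψ→□◇ψ is valid. Take Rxy, Rxz and set V(ψ)={y}. Then ◇ψ at x, so □◇ψ at x, so ◇ψ at z, so some w with Rzw has ψ; w=y, i.e. Rzy. By symmetry of the argument, Ryz.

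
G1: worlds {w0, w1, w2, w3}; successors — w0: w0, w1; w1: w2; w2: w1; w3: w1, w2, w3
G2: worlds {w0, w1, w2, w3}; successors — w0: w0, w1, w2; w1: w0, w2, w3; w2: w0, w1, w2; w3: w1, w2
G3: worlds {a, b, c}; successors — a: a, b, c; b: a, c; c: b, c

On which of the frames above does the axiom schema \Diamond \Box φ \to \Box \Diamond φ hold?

Frame correspondent (Sahlqvist): \forall x \forall y \forall z (Rxy \wedge Rxz \to \exists w (Ryw \wedge Rzw)) — i.e. convergence.
G1: fails — Rw0w1 and Rw0w0 but w1 and w0 have no common successor.
G2: holds.
G3: holds.

G2, G3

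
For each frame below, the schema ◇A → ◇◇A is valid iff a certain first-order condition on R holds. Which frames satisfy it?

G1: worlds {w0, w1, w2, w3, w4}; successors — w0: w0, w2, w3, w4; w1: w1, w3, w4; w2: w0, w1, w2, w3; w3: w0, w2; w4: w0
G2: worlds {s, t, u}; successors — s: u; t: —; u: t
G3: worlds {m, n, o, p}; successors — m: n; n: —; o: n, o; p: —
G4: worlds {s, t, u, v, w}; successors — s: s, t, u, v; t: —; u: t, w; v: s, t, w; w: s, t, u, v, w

G1, G4

Frame correspondent (Sahlqvist): ∀x ∀y (xRy → ∃w (y = w ∧ xR²w)) — i.e. a generalized confluence (Geach) condition.
G1: ✓.
G2: fails — sRu but no w with u=w and sR²w.
G3: fails — mRn but no w with n=w and mR²w.
G4: ✓.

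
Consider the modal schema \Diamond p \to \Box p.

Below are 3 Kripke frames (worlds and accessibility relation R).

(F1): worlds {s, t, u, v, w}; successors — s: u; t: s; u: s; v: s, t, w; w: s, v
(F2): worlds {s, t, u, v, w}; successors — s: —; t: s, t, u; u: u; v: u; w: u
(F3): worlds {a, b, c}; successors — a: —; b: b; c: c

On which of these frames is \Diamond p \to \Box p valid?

The schema corresponds to partial functionality: \forall x \forall y \forall z (Rxy \wedge Rxz \to y = z).
(F1): fails — v sees both s and t.
(F2): fails — t sees both s and t.
(F3): holds.

(F3)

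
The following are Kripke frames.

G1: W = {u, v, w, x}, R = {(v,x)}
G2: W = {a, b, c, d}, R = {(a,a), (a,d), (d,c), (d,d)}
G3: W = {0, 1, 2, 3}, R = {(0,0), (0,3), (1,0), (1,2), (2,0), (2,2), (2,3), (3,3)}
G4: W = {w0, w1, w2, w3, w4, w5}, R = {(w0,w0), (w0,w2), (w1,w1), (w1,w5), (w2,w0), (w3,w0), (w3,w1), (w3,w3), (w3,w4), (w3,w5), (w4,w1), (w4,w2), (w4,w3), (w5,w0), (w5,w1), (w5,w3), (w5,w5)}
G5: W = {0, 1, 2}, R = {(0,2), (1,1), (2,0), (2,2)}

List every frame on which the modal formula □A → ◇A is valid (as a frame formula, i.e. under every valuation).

Frame correspondent (Sahlqvist): ∀x ∃y Rxy — i.e. seriality.
G1: fails — world u has no successor.
G2: fails — world b has no successor.
G3: holds.
G4: holds.
G5: holds.

G3, G4, G5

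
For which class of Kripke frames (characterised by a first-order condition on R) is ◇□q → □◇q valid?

convergence: ∀x ∀y ∀z (Rxy ∧ Rxz → ∃w (Ryw ∧ Rzw))

This schema is the .2 axiom.
Its frame correspondent is convergence — ∀x ∀y ∀z (Rxy ∧ Rxz → ∃w (Ryw ∧ Rzw)).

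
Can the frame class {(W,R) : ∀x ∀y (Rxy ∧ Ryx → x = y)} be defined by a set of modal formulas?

No — not modally definable

Modal frame validity is preserved under surjective bounded morphisms.
The 4-cycle (worlds w0,w1,w2,w3 with w0→w1→w2→w3→w0) is antisymmetric. Sending even-indexed worlds to s and odd-indexed worlds to t is a surjective bounded morphism onto the two-world frame with s↔t, which is not antisymmetric.
Hence antisymmetry is not modally definable.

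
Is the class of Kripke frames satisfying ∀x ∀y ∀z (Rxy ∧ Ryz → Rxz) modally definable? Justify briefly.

The condition is transitivity. A defining modal formula is □r → □□r.
Suppose □r→□□r is valid. Take Rxy, Ryz and set V(r)={w : Rxw}. Then □r at x, so □□r at x, so □r at y, so r at z, i.e. Rxz.

Yes, by □r → □□r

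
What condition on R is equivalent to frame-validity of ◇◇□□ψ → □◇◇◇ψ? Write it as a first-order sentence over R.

This is a Sahlqvist (Geach-type) schema ◇^2□^2ψ → □^1◇^3ψ.
First-order correspondent: ∀x ∀y ∀z ((xR²y ∧ xRz) → ∃w (yR²w ∧ zR³w)).

∀x ∀y ∀z ((xR²y ∧ xRz) → ∃w (yR²w ∧ zR³w))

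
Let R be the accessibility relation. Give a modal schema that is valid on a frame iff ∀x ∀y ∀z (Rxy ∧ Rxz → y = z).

This is partial functionality; the standard corresponding axiom is CD: ◇r → □r.

◇r → □r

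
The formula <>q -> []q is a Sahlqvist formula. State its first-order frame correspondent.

Suppose ◇q→□q is valid. Take Rxy, Rxz and set V(q)={y}. Then ◇q at x, so □q at x, so q at z, i.e. z=y.

partial functionality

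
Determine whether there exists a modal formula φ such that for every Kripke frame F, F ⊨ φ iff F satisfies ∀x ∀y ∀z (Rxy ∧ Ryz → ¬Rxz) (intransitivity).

Any modally definable frame class is closed under surjective bounded morphisms.
The 3-cycle (worlds 0,1,2 with 0→1→2→0) is intransitive. Mapping every world to a single reflexive point • is a surjective bounded morphism; the reflexive point is not intransitive (R••∧R•• but R••).
So the class is not modally definable.

No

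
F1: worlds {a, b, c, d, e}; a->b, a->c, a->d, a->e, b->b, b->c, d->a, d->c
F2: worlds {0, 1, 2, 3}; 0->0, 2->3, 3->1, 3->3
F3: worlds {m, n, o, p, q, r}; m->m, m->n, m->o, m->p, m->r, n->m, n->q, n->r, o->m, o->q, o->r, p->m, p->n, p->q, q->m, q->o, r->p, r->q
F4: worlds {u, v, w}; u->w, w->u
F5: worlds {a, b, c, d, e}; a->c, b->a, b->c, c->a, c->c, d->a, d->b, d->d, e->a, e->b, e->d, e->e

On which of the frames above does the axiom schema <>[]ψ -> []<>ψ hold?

F4

Frame correspondent (Sahlqvist): forall x forall y forall z (Rxy & Rxz -> exists w (Ryw & Rzw)) — i.e. convergence.
F1: fails — Rab and Rae but b and e have no common successor.
F2: fails — R33 and R31 but 3 and 1 have no common successor.
F3: fails — Rnr and Rnq but r and q have no common successor.
F4: ✓.
F5: fails — Rdd and Rda but d and a have no common successor.
Valid on: F4.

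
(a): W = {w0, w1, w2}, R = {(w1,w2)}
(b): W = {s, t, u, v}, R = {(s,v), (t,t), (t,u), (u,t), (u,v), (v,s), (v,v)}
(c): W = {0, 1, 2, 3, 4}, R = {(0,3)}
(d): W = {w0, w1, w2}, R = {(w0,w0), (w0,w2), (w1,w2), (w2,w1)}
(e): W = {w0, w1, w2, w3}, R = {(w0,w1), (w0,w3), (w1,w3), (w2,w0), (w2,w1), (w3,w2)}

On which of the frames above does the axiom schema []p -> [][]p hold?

The schema corresponds to transitivity: forall x forall y forall z (Rxy & Ryz -> Rxz).
(a): ✓.
(b): fails — Ruv and Rvs but not Rus.
(c): ✓.
(d): fails — Rw1w2 and Rw2w1 but not Rw1w1.
(e): fails — Rw3w2 and Rw2w1 but not Rw3w1.
Valid on: (a), (c).

(a), (c)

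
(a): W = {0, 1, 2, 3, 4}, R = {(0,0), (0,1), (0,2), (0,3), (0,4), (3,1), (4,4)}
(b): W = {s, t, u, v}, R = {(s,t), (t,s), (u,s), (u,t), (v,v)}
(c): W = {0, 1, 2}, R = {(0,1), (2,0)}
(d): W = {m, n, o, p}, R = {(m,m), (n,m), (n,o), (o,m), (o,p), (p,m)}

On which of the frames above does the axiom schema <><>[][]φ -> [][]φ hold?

This is the axiom for a generalized confluence (Geach) condition; its first-order frame correspondent is forall x forall y forall z ((x R^2 y & x R^2 z) -> exists w (y R^2 w & z = w)).
(a): fails — 0R²1, 0R²0 but no w with 1R²w and 0=w.
(b): fails — uR²s, uR²t but no w with sR²w and t=w.
(c): fails — 2R²1, 2R²1 but no w with 1R²w and 1=w.
(d): fails — nR²m, nR²p but no w with mR²w and p=w.

none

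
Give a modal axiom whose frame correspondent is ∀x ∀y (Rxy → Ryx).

r → □◇r

The condition is symmetry. The B schema r → □◇r defines it.
Suppose r→□◇r is valid. Take Rxy and set V(r)={x}. Then r at x, so □◇r at x, so ◇r at y, so some z with Ryz has r; z=x, i.e. Ryx.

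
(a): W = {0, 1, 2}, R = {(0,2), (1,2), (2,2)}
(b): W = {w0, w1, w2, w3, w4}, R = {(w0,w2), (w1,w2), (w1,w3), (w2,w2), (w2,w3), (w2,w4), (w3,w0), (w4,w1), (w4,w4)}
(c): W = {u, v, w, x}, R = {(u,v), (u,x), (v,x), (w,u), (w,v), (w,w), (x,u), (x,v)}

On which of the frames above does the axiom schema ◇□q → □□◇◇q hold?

This is the axiom for a generalized confluence (Geach) condition; its first-order frame correspondent is ∀x ∀y ∀z ((xRy ∧ xR²z) → ∃w (yRw ∧ zR²w)).
(a): satisfies the condition.
(b): fails — w1Rw3, w1R²w0 but no w with w3Rw and w0R²w.
(c): fails — uRv, uR²v but no t with vRt and vR²t.
Valid on: (a).

(a)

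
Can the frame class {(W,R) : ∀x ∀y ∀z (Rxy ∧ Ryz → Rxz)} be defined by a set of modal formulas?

Yes — defined by □r → □□r

The condition is transitivity. A defining modal formula is □r → □□r.
Suppose □r→□□r is valid. Take Rxy, Ryz and set V(r)={w : Rxw}. Then □r at x, so □□r at x, so □r at y, so r at z, i.e. Rxz.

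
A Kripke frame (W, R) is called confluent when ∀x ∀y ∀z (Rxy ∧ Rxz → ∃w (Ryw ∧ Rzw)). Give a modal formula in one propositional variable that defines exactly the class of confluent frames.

This is convergence; the standard corresponding axiom is .2: ◇□ψ → □◇ψ.
Suppose ◇□ψ→□◇ψ is valid. Take Rxy, Rxz and set V(ψ)={w : Ryw}. Then □ψ at y so ◇□ψ at x, so □◇ψ at x, so ◇ψ at z, giving w with Rzw and Ryw.

◇□ψ → □◇ψ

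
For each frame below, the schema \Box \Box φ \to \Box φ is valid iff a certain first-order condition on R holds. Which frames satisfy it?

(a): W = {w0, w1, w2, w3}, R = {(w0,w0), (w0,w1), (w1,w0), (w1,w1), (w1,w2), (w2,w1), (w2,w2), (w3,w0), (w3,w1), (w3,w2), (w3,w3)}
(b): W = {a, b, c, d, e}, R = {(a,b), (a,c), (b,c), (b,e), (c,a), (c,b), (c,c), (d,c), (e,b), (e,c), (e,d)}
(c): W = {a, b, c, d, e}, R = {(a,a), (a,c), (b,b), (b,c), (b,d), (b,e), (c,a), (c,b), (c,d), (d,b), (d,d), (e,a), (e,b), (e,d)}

Frame correspondent (Sahlqvist): \forall x \forall y (Rxy \to \exists z (Rxz \wedge Rzy)) — i.e. density.
(a): condition met.
(b): fails — Red but no z with Rez and Rzd.
(c): condition met.
Valid on: (a), (c).

(a), (c)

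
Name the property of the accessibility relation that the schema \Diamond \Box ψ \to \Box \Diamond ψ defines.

Suppose ◇□ψ→□◇ψ is valid. Take Rxy, Rxz and set V(ψ)={w : Ryw}. Then □ψ at y so ◇□ψ at x, so □◇ψ at x, so ◇ψ at z, giving w with Rzw and Ryw.

convergence: \forall x \forall y \forall z (Rxy \wedge Rxz \to \exists w (Ryw \wedge Rzw))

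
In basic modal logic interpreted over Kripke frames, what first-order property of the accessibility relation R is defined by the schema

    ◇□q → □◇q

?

Convergence

Suppose ◇□q→□◇q is valid. Take Rxy, Rxz and set V(q)={w : Ryw}. Then □q at y so ◇□q at x, so □◇q at x, so ◇q at z, giving w with Rzw and Ryw.
Conversely, on a frame with convergence the schema holds at every world under every valuation.
Frame condition: ∀x ∀y ∀z (Rxy ∧ Rxz → ∃w (Ryw ∧ Rzw)).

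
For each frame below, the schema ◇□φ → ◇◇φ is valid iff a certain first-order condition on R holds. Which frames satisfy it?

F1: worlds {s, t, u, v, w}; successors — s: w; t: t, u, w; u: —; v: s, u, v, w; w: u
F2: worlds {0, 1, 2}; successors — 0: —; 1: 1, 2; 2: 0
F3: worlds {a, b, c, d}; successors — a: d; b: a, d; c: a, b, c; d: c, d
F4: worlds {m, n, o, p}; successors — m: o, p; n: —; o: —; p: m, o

This is the axiom for a generalized confluence (Geach) condition; its first-order frame correspondent is ∀x ∀y (xRy → ∃w (yRw ∧ xR²w)).
F1: fails — tRu but no w* with uRw* and tR²w*.
F2: fails — 2R0 but no w with 0Rw and 2R²w.
F3: holds.
F4: fails — mRo but no w with oRw and mR²w.

F3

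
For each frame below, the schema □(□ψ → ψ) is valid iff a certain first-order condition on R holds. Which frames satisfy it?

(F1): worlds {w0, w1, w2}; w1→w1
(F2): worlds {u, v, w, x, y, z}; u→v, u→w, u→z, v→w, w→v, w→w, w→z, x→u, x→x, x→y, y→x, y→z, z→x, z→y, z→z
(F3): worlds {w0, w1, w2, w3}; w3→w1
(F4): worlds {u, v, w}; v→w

The schema corresponds to shift-reflexivity: ∀x ∀y (Rxy → Ryy).
(F1): satisfies the condition.
(F2): fails — Ruv but not Rvv.
(F3): fails — Rw3w1 but not Rw1w1.
(F4): fails — Rvw but not Rww.
Valid on: (F1).

(F1)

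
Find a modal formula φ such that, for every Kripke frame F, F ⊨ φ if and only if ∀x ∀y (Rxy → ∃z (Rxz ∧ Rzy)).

The condition is density. The C4 schema □□r → □r defines it.
Suppose □□r→□r is valid. Take Rxy and set V(r)={w : xR²w}. Then □□r at x, so □r at x, so r at y, i.e. ∃z(Rxz∧Rzy).

□□r → □r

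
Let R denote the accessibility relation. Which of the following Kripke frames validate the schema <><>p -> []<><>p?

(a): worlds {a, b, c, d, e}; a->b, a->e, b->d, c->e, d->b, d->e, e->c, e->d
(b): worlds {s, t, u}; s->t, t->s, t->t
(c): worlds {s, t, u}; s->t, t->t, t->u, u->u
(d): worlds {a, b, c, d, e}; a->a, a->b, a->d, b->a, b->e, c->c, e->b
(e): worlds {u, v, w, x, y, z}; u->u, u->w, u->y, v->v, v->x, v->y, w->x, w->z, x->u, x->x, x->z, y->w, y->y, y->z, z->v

The schema corresponds to a generalized confluence (Geach) condition: forall x forall y forall z ((x R^2 y & xRz) -> exists w (y = w & z R^2 w)).
(a): fails — aR²c, aRb but no w with c=w and bR²w.
(b): satisfies the condition.
(c): fails — tR²t, tRu but no w with t=w and uR²w.
(d): fails — aR²a, aRd but no w with a=w and dR²w.
(e): fails — uR²u, uRy but no t with u=t and yR²t.
Valid on: (b).

(b)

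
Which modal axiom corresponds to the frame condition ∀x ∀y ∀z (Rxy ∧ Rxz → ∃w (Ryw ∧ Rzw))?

A defining formula is ◇□s → □◇s (the .2 axiom).
Suppose ◇□s→□◇s is valid. Take Rxy, Rxz and set V(s)={w : Ryw}. Then □s at y so ◇□s at x, so □◇s at x, so ◇s at z, giving w with Rzw and Ryw.

◇□s → □◇s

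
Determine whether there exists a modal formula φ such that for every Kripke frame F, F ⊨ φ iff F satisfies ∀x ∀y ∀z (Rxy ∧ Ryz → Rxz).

Definable; □p → □□p defines it

Yes: it is transitivity, defined by the 4 schema □p → □□p.
Suppose □p→□□p is valid. Take Rxy, Ryz and set V(p)={w : Rxw}. Then □p at x, so □□p at x, so □p at y, so p at z, i.e. Rxz.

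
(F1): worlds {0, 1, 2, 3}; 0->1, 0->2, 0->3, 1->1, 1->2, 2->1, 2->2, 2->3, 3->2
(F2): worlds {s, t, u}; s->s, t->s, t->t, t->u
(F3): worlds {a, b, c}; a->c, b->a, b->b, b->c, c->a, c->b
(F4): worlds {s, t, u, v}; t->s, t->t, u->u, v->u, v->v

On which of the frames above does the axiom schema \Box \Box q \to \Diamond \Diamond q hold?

(F1), (F3)

The schema corresponds to a generalized confluence (Geach) condition: \forall x \exists w (x R^2 w \wedge x R^2 w).
(F1): satisfies the condition.
(F2): fails — at u but no w with uR²w and uR²w.
(F3): satisfies the condition.
(F4): fails — at s but no w with sR²w and sR²w.
Valid on: (F1), (F3).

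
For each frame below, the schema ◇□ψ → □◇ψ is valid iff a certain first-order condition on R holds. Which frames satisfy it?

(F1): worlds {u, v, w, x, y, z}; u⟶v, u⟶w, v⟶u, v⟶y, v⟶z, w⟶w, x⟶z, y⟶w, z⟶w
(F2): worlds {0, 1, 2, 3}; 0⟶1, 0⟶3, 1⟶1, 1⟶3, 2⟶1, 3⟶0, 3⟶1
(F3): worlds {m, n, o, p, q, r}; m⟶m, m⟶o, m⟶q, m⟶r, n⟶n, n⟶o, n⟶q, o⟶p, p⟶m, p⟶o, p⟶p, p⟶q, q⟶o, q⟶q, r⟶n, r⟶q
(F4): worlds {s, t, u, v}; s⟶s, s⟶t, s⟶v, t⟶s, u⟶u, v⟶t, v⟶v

Frame correspondent (Sahlqvist): ∀x ∀y ∀z (Rxy ∧ Rxz → ∃w (Ryw ∧ Rzw)) — i.e. convergence.
(F1): fails — Ruv and Ruw but v and w have no common successor.
(F2): satisfies the condition.
(F3): fails — Rmr and Rmo but r and o have no common successor.
(F4): fails — Rsv and Rst but v and t have no common successor.

(F2)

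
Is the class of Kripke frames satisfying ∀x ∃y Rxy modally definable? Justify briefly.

Definable; □p → ◇p defines it

Yes: it is seriality, defined by the D schema □p → ◇p.
Suppose □p→◇p is valid. At any x set V(p)=W. Then □p at x, so ◇p at x, so x has a successor.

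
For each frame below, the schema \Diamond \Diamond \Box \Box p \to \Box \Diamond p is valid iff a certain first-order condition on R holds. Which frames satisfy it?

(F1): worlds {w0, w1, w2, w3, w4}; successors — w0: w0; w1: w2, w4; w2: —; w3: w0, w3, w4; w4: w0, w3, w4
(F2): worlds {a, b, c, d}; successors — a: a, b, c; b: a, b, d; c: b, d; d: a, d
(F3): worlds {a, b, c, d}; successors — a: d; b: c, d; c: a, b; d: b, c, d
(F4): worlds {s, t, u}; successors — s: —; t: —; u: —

(F2), (F4)

Frame correspondent (Sahlqvist): \forall x \forall y \forall z ((x R^2 y \wedge xRz) \to \exists w (y R^2 w \wedge zRw)) — i.e. a generalized confluence (Geach) condition.
(F1): fails — w1R²w0, w1Rw2 but no w with w0R²w and w2Rw.
(F2): ✓.
(F3): fails — bR²c, bRc but no w with cR²w and cRw.
(F4): ✓.
Valid on: (F2), (F4).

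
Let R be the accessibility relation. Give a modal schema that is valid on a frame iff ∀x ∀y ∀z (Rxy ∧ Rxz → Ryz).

The condition is the Euclidean property. The 5 schema ◇ψ → □◇ψ defines it.
Suppose ◇ψ→□◇ψ is valid. Take Rxy, Rxz and set V(ψ)={y}. Then ◇ψ at x, so □◇ψ at x, so ◇ψ at z, so some w with Rzw has ψ; w=y, i.e. Rzy. By symmetry of the argument, Ryz.

◇ψ → □◇ψ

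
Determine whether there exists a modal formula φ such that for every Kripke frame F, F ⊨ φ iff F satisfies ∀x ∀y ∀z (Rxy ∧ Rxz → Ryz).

Yes: it is the Euclidean property, defined by the 5 schema ◇p → □◇p.

Yes — defined by ◇p → □◇p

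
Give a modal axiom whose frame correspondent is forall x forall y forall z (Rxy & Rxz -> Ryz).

This is the Euclidean property; the standard corresponding axiom is 5: ◇s → □◇s.

◇s → □◇s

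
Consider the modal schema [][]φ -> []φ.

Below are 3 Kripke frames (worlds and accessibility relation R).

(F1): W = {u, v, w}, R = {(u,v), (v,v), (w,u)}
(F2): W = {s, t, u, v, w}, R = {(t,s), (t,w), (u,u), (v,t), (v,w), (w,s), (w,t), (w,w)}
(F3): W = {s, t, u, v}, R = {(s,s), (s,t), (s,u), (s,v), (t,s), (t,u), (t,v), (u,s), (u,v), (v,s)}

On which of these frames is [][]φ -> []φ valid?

(F2), (F3)

The schema corresponds to density: forall x forall y (Rxy -> exists z (Rxz & Rzy)).
(F1): fails — Rwu but no z with Rwz and Rzu.
(F2): ✓.
(F3): ✓.
Valid on: (F2), (F3).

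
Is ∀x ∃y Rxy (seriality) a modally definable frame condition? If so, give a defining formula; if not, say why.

This is a Sahlqvist condition; the D axiom □q → ◇q defines it.
Suppose □q→◇q is valid. At any x set V(q)=W. Then □q at x, so ◇q at x, so x has a successor.

Yes, by □q → ◇q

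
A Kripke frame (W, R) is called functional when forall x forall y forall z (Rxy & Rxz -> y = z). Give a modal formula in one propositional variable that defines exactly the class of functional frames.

◇ψ → □ψ

A defining formula is ◇ψ → □ψ (the CD axiom).
Suppose ◇ψ→□ψ is valid. Take Rxy, Rxz and set V(ψ)={y}. Then ◇ψ at x, so □ψ at x, so ψ at z, i.e. z=y.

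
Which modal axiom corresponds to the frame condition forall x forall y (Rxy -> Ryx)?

This is symmetry; the standard corresponding axiom is B: r → □◇r.

r → □◇r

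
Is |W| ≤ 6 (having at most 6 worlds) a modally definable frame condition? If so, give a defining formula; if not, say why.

No

Any modally definable frame class is closed under disjoint unions.
Any modal formula valid on each of 7 disjoint one-world frames is valid on their disjoint union (validity is preserved under disjoint unions). Each one-world frame has |W|=1≤6, but the union has |W|=7.
So the class is not modally definable.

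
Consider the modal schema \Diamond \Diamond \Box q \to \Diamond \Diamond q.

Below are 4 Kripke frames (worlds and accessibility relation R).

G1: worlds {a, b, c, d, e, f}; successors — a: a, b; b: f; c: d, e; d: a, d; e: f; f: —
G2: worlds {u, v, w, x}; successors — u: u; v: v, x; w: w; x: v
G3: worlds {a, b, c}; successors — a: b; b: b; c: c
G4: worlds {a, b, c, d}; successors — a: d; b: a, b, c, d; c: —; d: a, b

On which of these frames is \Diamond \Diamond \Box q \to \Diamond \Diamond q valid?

The schema corresponds to a generalized confluence (Geach) condition: \forall x \forall y (x R^2 y \to \exists w (yRw \wedge x R^2 w)).
G1: fails — aR²f but no w with fRw and aR²w.
G2: ✓.
G3: ✓.
G4: fails — aR²a but no w with aRw and aR²w.

G2, G3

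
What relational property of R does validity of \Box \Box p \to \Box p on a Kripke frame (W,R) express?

This is the C4 axiom.
Its frame correspondent is density — \forall x \forall y (Rxy \to \exists z (Rxz \wedge Rzy)).

Density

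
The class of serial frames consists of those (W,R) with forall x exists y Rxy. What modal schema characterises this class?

□s → ◇s

This is seriality; the standard corresponding axiom is D: □s → ◇s.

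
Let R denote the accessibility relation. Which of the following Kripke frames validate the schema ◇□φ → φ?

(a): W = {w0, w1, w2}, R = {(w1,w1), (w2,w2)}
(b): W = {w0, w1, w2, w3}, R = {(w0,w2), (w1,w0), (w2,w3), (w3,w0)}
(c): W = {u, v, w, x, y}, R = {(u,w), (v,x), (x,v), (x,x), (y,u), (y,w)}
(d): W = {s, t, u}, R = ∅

(a), (d)

This is the axiom for symmetry; its first-order frame correspondent is ∀x ∀y (Rxy → Ryx).
(a): condition met.
(b): fails — Rw0w2 but not Rw2w0.
(c): fails — Ruw but not Rwu.
(d): condition met.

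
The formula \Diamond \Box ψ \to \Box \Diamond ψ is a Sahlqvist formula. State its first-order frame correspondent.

Suppose ◇□ψ→□◇ψ is valid. Take Rxy, Rxz and set V(ψ)={w : Ryw}. Then □ψ at y so ◇□ψ at x, so □◇ψ at x, so ◇ψ at z, giving w with Rzw and Ryw.
The converse is a direct semantic check.
So the correspondent is convergence.

convergence: \forall x \forall y \forall z (Rxy \wedge Rxz \to \exists w (Ryw \wedge Rzw))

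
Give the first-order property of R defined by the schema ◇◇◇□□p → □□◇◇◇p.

∀x ∀y ∀z ((xR³y ∧ xR²z) → ∃w (yR²w ∧ zR³w))

This is a Sahlqvist (Geach-type) schema ◇^3□^2p → □^2◇^3p.
Minimal-valuation argument: fix x; take any y with xR^3y and any z with xR^2z. Set V(p) to the set of worlds R-reachable from y in exactly 2 steps. Then □^2p holds at y, so the antecedent holds at x; validity forces ◇^3p at z, giving a w with zR^3w and yR^2w.
First-order correspondent: ∀x ∀y ∀z ((xR³y ∧ xR²z) → ∃w (yR²w ∧ zR³w)).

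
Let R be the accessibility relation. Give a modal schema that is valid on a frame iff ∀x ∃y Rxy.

□q → ◇q

A defining formula is □q → ◇q (the D axiom).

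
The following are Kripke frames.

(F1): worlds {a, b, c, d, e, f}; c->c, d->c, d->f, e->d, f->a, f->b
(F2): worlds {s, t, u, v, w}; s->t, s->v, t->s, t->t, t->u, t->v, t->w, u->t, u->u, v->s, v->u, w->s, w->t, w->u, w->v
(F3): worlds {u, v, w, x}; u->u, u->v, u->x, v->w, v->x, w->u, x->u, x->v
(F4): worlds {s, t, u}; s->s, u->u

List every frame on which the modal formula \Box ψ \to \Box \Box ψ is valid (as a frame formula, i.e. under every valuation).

Frame correspondent (Sahlqvist): \forall x \forall y \forall z (Rxy \wedge Ryz \to Rxz) — i.e. transitivity.
(F1): fails — Rdf and Rfb but not Rdb.
(F2): fails — Rwt and Rtw but not Rww.
(F3): fails — Ruv and Rvw but not Ruw.
(F4): ✓.
Valid on: (F4).

(F4)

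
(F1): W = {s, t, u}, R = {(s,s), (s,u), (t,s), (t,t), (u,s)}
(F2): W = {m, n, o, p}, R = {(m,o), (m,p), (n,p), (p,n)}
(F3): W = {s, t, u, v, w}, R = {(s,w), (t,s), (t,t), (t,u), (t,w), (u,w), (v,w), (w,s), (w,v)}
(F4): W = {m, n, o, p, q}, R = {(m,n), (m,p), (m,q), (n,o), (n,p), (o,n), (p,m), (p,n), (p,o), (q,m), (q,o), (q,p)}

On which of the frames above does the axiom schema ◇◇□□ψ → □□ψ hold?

(F2)

The schema corresponds to a generalized confluence (Geach) condition: ∀x ∀y ∀z ((xR²y ∧ xR²z) → ∃w (yR²w ∧ z = w)).
(F1): fails — tR²s, tR²t but no w with sR²w and t=w.
(F2): condition met.
(F3): fails — tR²s, tR²t but no w* with sR²w* and t=w*.
(F4): fails — mR²n, mR²p but no w with nR²w and p=w.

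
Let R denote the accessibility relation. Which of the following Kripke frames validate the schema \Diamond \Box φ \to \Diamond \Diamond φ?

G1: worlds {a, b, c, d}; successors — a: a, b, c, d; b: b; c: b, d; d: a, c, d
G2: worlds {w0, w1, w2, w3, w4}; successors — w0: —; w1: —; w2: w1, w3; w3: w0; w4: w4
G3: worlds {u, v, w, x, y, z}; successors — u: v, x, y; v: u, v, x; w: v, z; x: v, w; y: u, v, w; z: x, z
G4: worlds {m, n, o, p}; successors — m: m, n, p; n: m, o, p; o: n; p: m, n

G1, G3, G4

This is the axiom for a generalized confluence (Geach) condition; its first-order frame correspondent is \forall x \forall y (xRy \to \exists w (yRw \wedge x R^2 w)).
G1: holds.
G2: fails — w2Rw1 but no w with w1Rw and w2R²w.
G3: holds.
G4: holds.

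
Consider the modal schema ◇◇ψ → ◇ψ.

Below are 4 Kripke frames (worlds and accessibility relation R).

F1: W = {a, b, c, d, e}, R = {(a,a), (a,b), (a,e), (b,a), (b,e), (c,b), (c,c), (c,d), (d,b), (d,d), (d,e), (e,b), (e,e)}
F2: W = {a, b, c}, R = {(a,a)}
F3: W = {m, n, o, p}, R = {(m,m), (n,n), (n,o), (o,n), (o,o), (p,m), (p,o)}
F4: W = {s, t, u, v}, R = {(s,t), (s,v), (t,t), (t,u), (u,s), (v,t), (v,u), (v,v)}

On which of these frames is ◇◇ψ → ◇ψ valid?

The schema corresponds to transitivity: ∀x ∀y ∀z (Rxy ∧ Ryz → Rxz).
F1: fails — Reb and Rba but not Rea.
F2: condition met.
F3: fails — Rpo and Ron but not Rpn.
F4: fails — Rus and Rsv but not Ruv.
Valid on: F2.

F2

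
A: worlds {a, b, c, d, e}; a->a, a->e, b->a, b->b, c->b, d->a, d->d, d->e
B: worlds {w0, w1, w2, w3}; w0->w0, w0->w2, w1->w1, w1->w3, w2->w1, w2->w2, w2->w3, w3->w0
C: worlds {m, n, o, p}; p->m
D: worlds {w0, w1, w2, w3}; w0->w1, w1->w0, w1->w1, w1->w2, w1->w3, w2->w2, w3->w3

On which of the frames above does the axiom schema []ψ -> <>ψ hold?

This is the axiom for seriality; its first-order frame correspondent is forall x exists y Rxy.
A: fails — world e has no successor.
B: holds.
C: fails — world m has no successor.
D: holds.

B, D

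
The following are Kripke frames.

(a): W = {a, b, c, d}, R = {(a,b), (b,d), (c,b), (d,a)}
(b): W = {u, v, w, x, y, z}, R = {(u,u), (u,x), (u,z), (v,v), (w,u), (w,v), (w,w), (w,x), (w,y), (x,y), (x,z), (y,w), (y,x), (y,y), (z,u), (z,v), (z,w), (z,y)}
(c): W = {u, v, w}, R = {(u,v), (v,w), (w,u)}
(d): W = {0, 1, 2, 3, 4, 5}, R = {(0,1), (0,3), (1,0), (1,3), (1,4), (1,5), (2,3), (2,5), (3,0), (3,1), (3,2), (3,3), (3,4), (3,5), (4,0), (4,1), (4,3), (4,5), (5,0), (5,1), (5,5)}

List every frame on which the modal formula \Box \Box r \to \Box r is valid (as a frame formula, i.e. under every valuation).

(d)

Frame correspondent (Sahlqvist): \forall x \forall y (Rxy \to \exists z (Rxz \wedge Rzy)) — i.e. density.
(a): fails — Rab but no z with Raz and Rzb.
(b): fails — Rxz but no t with Rxt and Rtz.
(c): fails — Ruv but no z with Ruz and Rzv.
(d): satisfies the condition.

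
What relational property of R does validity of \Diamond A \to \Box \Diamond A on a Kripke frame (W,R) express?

This is the 5 axiom.
It corresponds to the Euclidean property: \forall x \forall y \forall z (Rxy \wedge Rxz \to Ryz).

the Euclidean property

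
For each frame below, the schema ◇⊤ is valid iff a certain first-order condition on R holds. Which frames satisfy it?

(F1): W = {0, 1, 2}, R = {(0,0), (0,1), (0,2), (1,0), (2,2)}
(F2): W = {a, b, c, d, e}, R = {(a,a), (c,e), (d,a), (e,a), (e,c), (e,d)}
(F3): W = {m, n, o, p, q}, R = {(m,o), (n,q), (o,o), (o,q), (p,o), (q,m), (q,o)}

Frame correspondent (Sahlqvist): ∀x ∃y Rxy — i.e. seriality.
(F1): holds.
(F2): fails — world b has no successor.
(F3): holds.

(F1), (F3)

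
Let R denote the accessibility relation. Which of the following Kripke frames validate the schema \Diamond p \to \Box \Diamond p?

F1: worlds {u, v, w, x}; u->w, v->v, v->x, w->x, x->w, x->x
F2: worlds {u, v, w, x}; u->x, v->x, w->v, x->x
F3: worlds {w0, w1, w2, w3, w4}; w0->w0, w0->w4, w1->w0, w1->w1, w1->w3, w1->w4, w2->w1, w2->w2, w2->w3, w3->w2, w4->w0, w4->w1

The schema corresponds to the Euclidean property: \forall x \forall y \forall z (Rxy \wedge Rxz \to Ryz).
F1: fails — Ruw and Ruw but not Rww.
F2: fails — Rwv and Rwv but not Rvv.
F3: fails — Rw0w4 and Rw0w4 but not Rw4w4.
Valid on no frame.

none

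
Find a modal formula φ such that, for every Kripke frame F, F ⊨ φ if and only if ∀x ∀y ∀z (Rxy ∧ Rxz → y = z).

◇p → □p

A defining formula is ◇p → □p (the CD axiom).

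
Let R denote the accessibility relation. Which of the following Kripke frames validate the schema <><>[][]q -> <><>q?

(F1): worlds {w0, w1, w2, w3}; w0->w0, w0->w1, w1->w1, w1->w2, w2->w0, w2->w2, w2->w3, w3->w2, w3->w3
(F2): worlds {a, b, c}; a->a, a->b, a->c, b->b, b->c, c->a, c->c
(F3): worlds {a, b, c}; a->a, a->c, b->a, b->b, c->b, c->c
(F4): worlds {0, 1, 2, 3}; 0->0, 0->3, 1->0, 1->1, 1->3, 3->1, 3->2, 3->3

(F1), (F2), (F3)

This is the axiom for a generalized confluence (Geach) condition; its first-order frame correspondent is forall x forall y (x R^2 y -> exists w (y R^2 w & x R^2 w)).
(F1): condition met.
(F2): condition met.
(F3): condition met.
(F4): fails — 0R²2 but no w with 2R²w and 0R²w.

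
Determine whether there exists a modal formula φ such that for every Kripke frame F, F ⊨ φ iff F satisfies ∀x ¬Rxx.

Not modally definable

Any modally definable frame class is closed under surjective bounded morphisms.
The 2-cycle (worlds 0,1 with 0→1→0) is irreflexive, and the map sending every world to a single reflexive point • is a surjective bounded morphism (forth: every edge maps to (•,•); back: every world has a successor). So any modal formula valid on the 2-cycle is also valid on the reflexive point, which is not irreflexive.
So the class is not modally definable.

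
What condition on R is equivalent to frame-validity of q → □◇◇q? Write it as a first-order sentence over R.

∀x ∀z (xRz → ∃w (x = w ∧ zR²w))

This is a Sahlqvist (Geach-type) schema ◇^0□^0q → □^1◇^2q.
First-order correspondent: ∀x ∀z (xRz → ∃w (x = w ∧ zR²w)).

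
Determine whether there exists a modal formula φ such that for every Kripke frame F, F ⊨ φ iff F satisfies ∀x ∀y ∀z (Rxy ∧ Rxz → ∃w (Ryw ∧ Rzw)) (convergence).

Yes — defined by ◇□q → □◇q

This is a Sahlqvist condition; the .2 axiom ◇□q → □◇q defines it.
Suppose ◇□q→□◇q is valid. Take Rxy, Rxz and set V(q)={w : Ryw}. Then □q at y so ◇□q at x, so □◇q at x, so ◇q at z, giving w with Rzw and Ryw.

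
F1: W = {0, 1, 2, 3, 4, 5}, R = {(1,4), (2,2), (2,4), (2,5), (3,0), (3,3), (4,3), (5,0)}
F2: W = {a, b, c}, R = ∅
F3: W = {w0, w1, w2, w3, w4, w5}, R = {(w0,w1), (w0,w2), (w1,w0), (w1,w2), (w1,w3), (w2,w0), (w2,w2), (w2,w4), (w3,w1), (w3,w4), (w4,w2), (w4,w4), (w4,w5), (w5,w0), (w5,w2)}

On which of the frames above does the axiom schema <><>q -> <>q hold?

The schema corresponds to transitivity: forall x forall y forall z (Rxy & Ryz -> Rxz).
F1: fails — R25 and R50 but not R20.
F2: ✓.
F3: fails — Rw1w2 and Rw2w4 but not Rw1w4.
Valid on: F2.

F2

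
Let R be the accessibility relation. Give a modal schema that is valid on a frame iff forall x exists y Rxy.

□p → ◇p

This is seriality; the standard corresponding axiom is D: □p → ◇p.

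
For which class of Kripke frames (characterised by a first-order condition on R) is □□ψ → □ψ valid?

Suppose □□ψ→□ψ is valid. Take Rxy and set V(ψ)={w : xR²w}. Then □□ψ at x, so □ψ at x, so ψ at y, i.e. ∃z(Rxz∧Rzy).

Density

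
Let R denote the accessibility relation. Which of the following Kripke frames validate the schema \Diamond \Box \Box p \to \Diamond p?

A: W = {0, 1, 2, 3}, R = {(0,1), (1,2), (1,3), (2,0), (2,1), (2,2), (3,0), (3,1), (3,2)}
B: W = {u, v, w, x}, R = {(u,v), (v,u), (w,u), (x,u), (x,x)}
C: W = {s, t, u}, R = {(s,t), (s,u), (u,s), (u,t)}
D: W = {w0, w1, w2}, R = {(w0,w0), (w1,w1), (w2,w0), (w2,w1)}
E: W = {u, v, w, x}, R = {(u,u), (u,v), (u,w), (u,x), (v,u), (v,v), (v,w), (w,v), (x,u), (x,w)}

A, B, D, E

Frame correspondent (Sahlqvist): \forall x \forall y (xRy \to \exists w (y R^2 w \wedge xRw)) — i.e. a generalized confluence (Geach) condition.
A: condition met.
B: condition met.
C: fails — sRt but no w with tR²w and sRw.
D: condition met.
E: condition met.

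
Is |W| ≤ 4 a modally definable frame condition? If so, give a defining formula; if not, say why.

No — not modally definable

Any modally definable frame class is closed under disjoint unions.
Any modal formula valid on each of 5 disjoint one-world frames is valid on their disjoint union (validity is preserved under disjoint unions). Each one-world frame has |W|=1≤4, but the union has |W|=5.
So the class is not modally definable.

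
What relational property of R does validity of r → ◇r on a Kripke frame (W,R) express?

Equivalently (dual form): □r → r.
Suppose □r→r is valid. At any x set V(r)={w : Rxw}. Then □r holds at x, so r holds at x, i.e. Rxx.
The converse is a direct semantic check.
Frame condition: ∀x Rxx.

reflexivity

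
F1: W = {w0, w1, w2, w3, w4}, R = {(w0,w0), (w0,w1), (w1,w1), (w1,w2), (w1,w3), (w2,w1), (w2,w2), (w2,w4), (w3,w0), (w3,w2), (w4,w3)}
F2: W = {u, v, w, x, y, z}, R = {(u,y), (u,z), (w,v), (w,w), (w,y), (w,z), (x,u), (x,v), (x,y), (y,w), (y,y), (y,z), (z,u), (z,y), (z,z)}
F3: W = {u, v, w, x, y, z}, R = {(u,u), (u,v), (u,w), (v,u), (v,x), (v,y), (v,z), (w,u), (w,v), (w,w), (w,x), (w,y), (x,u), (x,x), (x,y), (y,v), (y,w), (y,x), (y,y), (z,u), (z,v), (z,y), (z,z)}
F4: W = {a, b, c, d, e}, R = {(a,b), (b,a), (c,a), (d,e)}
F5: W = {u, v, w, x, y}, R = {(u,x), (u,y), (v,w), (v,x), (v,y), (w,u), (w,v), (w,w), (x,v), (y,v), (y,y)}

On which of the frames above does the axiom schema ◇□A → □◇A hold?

The schema corresponds to convergence: ∀x ∀y ∀z (Rxy ∧ Rxz → ∃w (Ryw ∧ Rzw)).
F1: fails — Rw2w4 and Rw2w2 but w4 and w2 have no common successor.
F2: fails — Rww and Rwv but w and v have no common successor.
F3: holds.
F4: fails — Rde and Rde but e and e have no common successor.
F5: fails — Rww and Rwu but w and u have no common successor.

F3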